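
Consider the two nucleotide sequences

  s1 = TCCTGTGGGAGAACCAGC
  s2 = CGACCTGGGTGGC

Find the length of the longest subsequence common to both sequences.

9

One common subsequence of length 9: C at s1[2]=s2[4] → C at s1[3]=s2[5] → T at s1[4]=s2[6] → G at s1[5]=s2[7] → G at s1[7]=s2[8] → G at s1[8]=s2[9] → G at s1[11]=s2[11] → G at s1[17]=s2[12] → C at s1[18]=s2[13]. dp[18][13] = 9 confirms this is the maximum.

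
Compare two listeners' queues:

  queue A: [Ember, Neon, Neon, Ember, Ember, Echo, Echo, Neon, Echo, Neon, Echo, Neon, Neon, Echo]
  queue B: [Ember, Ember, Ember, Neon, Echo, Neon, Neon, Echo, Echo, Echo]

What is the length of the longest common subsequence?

Taking Ember at queue A[1]=queue B[1]; then Ember at queue A[4]=queue B[2]; then Ember at queue A[5]=queue B[3]; then Echo at queue A[6]=queue B[5]; then Neon at queue A[8]=queue B[7]; then Echo at queue A[9]=queue B[8]; then Echo at queue A[11]=queue B[9]; then Echo at queue A[14]=queue B[10] gives a common subsequence of length 8. Since dp[14][10] = 8, nothing longer is possible.

8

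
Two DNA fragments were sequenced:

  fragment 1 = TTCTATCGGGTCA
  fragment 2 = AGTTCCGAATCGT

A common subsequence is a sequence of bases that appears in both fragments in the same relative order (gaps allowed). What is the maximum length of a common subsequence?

8

One common subsequence of length 8: T at fragment 1[1]=fragment 2[3] → T at fragment 1[2]=fragment 2[4] → C at fragment 1[3]=fragment 2[6] → A at fragment 1[5]=fragment 2[9] → T at fragment 1[6]=fragment 2[10] → C at fragment 1[7]=fragment 2[11] → G at fragment 1[10]=fragment 2[12] → T at fragment 1[11]=fragment 2[13]. Since dp[13][13] = 8, nothing longer is possible.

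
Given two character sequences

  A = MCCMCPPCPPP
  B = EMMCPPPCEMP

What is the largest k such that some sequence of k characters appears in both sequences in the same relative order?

Let dp[i][j] be the LCS length of the first i characters of A and the first j characters of B. dp[i][j] = dp[i-1][j-1]+1 when the i-th and j-th characters match, else max(dp[i-1][j], dp[i][j-1]).
    ·  E  M  M  C  P  P  P  C  E  M  P
 ·  0  0  0  0  0  0  0  0  0  0  0  0
 M  0  0  1  1  1  1  1  1  1  1  1  1
 C  0  0  1  1  2  2  2  2  2  2  2  2
 C  0  0  1  1  2  2  2  2  3  3  3  3
 M  0  0  1  2  2  2  2  2  3  3  4  4
 C  0  0  1  2  3  3  3  3  3  3  4  4
 P  0  0  1  2  3  4  4  4  4  4  4  5
 P  0  0  1  2  3  4  5  5  5  5  5  5
 C  0  0  1  2  3  4  5  5  6  6  6  6
 P  0  0  1  2  3  4  5  6  6  6  6  7
 P  0  0  1  2  3  4  5  6  6  6  6  7
 P  0  0  1  2  3  4  5  6  6  6  6  7
dp[11][11] = 7. One LCS (by backtracking along matches): MMCPPCP.

7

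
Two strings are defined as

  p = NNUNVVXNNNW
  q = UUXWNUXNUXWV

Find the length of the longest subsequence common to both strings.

Taking N at p[1]=q[5], N at p[2]=q[8], U at p[3]=q[9], X at p[7]=q[10], W at p[11]=q[11] gives a common subsequence of length 5, and the DP table's final entry dp[11][12] is also 5, so no common subsequence is longer.

5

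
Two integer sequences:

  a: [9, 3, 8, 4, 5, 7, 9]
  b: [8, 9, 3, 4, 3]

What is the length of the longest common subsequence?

3

Let dp[i][j] be the LCS length of the first i values of a and the first j values of b. dp[i][j] = dp[i-1][j-1]+1 when the i-th and j-th values match, else max(dp[i-1][j], dp[i][j-1]).
    ·  8  9  3  4  3
 ·  0  0  0  0  0  0
 9  0  0  1  1  1  1
 3  0  0  1  2  2  2
 8  0  1  1  2  2  2
 4  0  1  1  2  3  3
 5  0  1  1  2  3  3
 7  0  1  1  2  3  3
 9  0  1  2  2  3  3
dp[7][5] = 3. One LCS (by backtracking along matches): 9, 3, 4.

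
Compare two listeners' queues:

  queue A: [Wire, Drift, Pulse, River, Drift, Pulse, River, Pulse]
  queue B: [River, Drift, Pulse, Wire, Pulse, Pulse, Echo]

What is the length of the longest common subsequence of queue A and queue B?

4

Match Drift (queue A #2, queue B #2), Pulse (queue A #3, queue B #3), Pulse (queue A #6, queue B #5), Pulse (queue A #8, queue B #6) — 4 songs in the same relative order in both. Since dp[8][7] = 4, nothing longer is possible.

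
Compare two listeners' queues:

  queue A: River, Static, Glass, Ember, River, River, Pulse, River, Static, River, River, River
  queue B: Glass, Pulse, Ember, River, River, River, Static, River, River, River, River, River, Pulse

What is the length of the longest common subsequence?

9

Pick Glass (queue A #3, queue B #1), Ember (queue A #4, queue B #3), River (queue A #5, queue B #4), River (queue A #6, queue B #5), River (queue A #8, queue B #6), Static (queue A #9, queue B #7), River (queue A #10, queue B #10), River (queue A #11, queue B #11), River (queue A #12, queue B #12); all 9 songs appear in both, in order, and the DP table's final entry dp[12][13] is also 9, so no common subsequence is longer.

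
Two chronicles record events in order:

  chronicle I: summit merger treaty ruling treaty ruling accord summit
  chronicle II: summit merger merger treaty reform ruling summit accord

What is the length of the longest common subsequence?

5

Taking summit [1,1] → merger [2,3] → treaty [3,4] → ruling [4,6] → accord [7,8] gives a common subsequence of length 5. The LCS DP gives dp[8][8] = 5, so this is optimal.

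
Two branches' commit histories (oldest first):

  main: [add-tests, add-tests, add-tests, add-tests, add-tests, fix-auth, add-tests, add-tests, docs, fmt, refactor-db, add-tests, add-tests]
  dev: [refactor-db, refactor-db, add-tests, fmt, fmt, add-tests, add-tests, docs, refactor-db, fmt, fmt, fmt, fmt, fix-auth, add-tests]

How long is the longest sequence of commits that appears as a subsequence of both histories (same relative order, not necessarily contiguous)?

6

Taking add-tests [1,3], then add-tests [7,6], then add-tests [8,7], then docs [9,8], then fmt [10,13], then add-tests [13,15] gives a common subsequence of length 6. Since dp[13][15] = 6, nothing longer is possible.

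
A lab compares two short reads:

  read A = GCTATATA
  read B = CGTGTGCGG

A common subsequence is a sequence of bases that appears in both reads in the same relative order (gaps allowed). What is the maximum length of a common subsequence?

Taking G at read A[1]=read B[2], then T at read A[3]=read B[3], then T at read A[5]=read B[5] gives a common subsequence of length 3. Since dp[8][9] = 3, nothing longer is possible.

3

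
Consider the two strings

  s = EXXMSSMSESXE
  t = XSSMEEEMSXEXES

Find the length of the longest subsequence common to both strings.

8

Taking X at s[3]=t[1], then S at s[5]=t[2], then S at s[6]=t[3], then M at s[7]=t[8], then S at s[8]=t[9], then E at s[9]=t[11], then X at s[11]=t[12], then E at s[12]=t[13] gives a common subsequence of length 8. dp[12][14] = 8 confirms this is the maximum.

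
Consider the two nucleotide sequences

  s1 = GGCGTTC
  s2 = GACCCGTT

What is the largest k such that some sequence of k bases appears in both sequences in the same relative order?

Taking G (s1 #1, s2 #1); then C (s1 #3, s2 #5); then G (s1 #4, s2 #6); then T (s1 #5, s2 #7); then T (s1 #6, s2 #8) gives a common subsequence of length 5. Since dp[7][8] = 5, nothing longer is possible.

5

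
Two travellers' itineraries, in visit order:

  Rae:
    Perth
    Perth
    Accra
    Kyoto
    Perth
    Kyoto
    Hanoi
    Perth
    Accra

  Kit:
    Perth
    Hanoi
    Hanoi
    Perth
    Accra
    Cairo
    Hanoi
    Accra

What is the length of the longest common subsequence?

5

Taking Perth at Rae[1]=Kit[1] → Perth at Rae[2]=Kit[4] → Accra at Rae[3]=Kit[5] → Hanoi at Rae[7]=Kit[7] → Accra at Rae[9]=Kit[8] gives a common subsequence of length 5. Since dp[9][8] = 5, nothing longer is possible.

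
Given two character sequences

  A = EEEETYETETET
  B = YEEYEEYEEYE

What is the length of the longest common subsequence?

8

Let dp[i][j] be the LCS length of the first i characters of A and the first j characters of B. dp[i][j] = dp[i-1][j-1]+1 when the i-th and j-th characters match, else max(dp[i-1][j], dp[i][j-1]).
    ·  Y  E  E  Y  E  E  Y  E  E  Y  E
 ·  0  0  0  0  0  0  0  0  0  0  0  0
 E  0  0  1  1  1  1  1  1  1  1  1  1
 E  0  0  1  2  2  2  2  2  2  2  2  2
 E  0  0  1  2  2  3  3  3  3  3  3  3
 E  0  0  1  2  2  3  4  4  4  4  4  4
 T  0  0  1  2  2  3  4  4  4  4  4  4
 Y  0  1  1  2  3  3  4  5  5  5  5  5
 E  0  1  2  2  3  4  4  5  6  6  6  6
 T  0  1  2  2  3  4  4  5  6  6  6  6
 E  0  1  2  3  3  4  5  5  6  7  7  7
 T  0  1  2  3  3  4  5  5  6  7  7  7
 E  0  1  2  3  3  4  5  5  6  7  7  8
 T  0  1  2  3  3  4  5  5  6  7  7  8
dp[12][11] = 8. One LCS (by backtracking along matches): EEEEYEEE.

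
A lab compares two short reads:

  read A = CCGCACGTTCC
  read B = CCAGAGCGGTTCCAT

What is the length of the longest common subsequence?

10

One common subsequence of length 10: C at read A[1]=read B[1]; then C at read A[2]=read B[2]; then G at read A[3]=read B[4]; then A at read A[5]=read B[5]; then C at read A[6]=read B[7]; then G at read A[7]=read B[9]; then T at read A[8]=read B[10]; then T at read A[9]=read B[11]; then C at read A[10]=read B[12]; then C at read A[11]=read B[13]. The LCS DP gives dp[11][15] = 10, so this is optimal.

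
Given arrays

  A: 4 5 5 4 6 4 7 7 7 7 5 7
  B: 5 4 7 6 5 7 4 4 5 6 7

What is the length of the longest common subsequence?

Let dp[i][j] be the LCS length of the first i values of A and the first j values of B. dp[i][j] = dp[i-1][j-1]+1 when the i-th and j-th values match, else max(dp[i-1][j], dp[i][j-1]).
    ·  5  4  7  6  5  7  4  4  5  6  7
 ·  0  0  0  0  0  0  0  0  0  0  0  0
 4  0  0  1  1  1  1  1  1  1  1  1  1
 5  0  1  1  1  1  2  2  2  2  2  2  2
 5  0  1  1  1  1  2  2  2  2  3  3  3
 4  0  1  2  2  2  2  2  3  3  3  3  3
 6  0  1  2  2  3  3  3  3  3  3  4  4
 4  0  1  2  2  3  3  3  4  4  4  4  4
 7  0  1  2  3  3  3  4  4  4  4  4  5
 7  0  1  2  3  3  3  4  4  4  4  4  5
 7  0  1  2  3  3  3  4  4  4  4  4  5
 7  0  1  2  3  3  3  4  4  4  4  4  5
 5  0  1  2  3  3  4  4  4  4  5  5  5
 7  0  1  2  3  3  4  5  5  5  5  5  6
dp[12][11] = 6. One LCS (by backtracking along matches): 4, 5, 4, 4, 5, 7.

6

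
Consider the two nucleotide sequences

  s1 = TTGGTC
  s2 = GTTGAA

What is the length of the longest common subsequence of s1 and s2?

3

Pick T (s1 #1, s2 #2); then T (s1 #2, s2 #3); then G (s1 #3, s2 #4); all 3 bases appear in both, in order. The LCS DP gives dp[6][6] = 3, so this is optimal.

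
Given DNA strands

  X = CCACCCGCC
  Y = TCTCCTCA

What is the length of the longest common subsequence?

4

Let dp[i][j] be the LCS length of the first i bases of X and the first j bases of Y. dp[i][j] = dp[i-1][j-1]+1 when the i-th and j-th bases match, else max(dp[i-1][j], dp[i][j-1]).
    ·  T  C  T  C  C  T  C  A
 ·  0  0  0  0  0  0  0  0  0
 C  0  0  1  1  1  1  1  1  1
 C  0  0  1  1  2  2  2  2  2
 A  0  0  1  1  2  2  2  2  3
 C  0  0  1  1  2  3  3  3  3
 C  0  0  1  1  2  3  3  4  4
 C  0  0  1  1  2  3  3  4  4
 G  0  0  1  1  2  3  3  4  4
 C  0  0  1  1  2  3  3  4  4
 C  0  0  1  1  2  3  3  4  4
dp[9][8] = 4. One LCS (by backtracking along matches): CCCC.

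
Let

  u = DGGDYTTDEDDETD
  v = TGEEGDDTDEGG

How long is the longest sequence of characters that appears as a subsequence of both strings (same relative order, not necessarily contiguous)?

6

Pick G at u[2]=v[2] → G at u[3]=v[5] → D at u[4]=v[7] → T at u[7]=v[8] → D at u[8]=v[9] → E at u[9]=v[10]; all 6 characters appear in both, in order, and the DP table's final entry dp[14][12] is also 6, so no common subsequence is longer.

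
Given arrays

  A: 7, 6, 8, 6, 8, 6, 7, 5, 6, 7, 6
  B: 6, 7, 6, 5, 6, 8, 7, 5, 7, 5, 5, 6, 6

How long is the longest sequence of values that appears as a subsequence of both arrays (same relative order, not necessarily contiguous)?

8

Match 7 (A #1, B #2), 6 (A #2, B #3), 6 (A #4, B #5), 8 (A #5, B #6), 7 (A #7, B #9), 5 (A #8, B #11), 6 (A #9, B #12), 6 (A #11, B #13) — 8 values in the same relative order in both. Since dp[11][13] = 8, nothing longer is possible.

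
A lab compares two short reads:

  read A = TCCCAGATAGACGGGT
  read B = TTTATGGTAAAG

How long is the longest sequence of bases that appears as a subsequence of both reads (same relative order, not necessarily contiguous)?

Taking T (read A #1, read B #3), A (read A #5, read B #4), G (read A #6, read B #7), A (read A #7, read B #9), A (read A #9, read B #10), A (read A #11, read B #11), G (read A #15, read B #12) gives a common subsequence of length 7, and the DP table's final entry dp[16][12] is also 7, so no common subsequence is longer.

7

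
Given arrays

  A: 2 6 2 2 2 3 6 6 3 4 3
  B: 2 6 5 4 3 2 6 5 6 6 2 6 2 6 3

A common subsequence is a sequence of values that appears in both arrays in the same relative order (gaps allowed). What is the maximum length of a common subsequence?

7

One common subsequence of length 7: 2 [1,1], then 6 [2,2], then 2 [3,6], then 2 [4,11], then 2 [5,13], then 6 [8,14], then 3 [11,15], and the DP table's final entry dp[11][15] is also 7, so no common subsequence is longer.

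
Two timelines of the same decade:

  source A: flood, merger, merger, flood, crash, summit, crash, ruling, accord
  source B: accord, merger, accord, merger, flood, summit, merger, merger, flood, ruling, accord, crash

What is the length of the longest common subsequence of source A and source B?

6

Pick flood at source A[1]=source B[5], then merger at source A[2]=source B[7], then merger at source A[3]=source B[8], then flood at source A[4]=source B[9], then ruling at source A[8]=source B[10], then accord at source A[9]=source B[11]; all 6 events appear in both, in order, and the DP table's final entry dp[9][12] is also 6, so no common subsequence is longer.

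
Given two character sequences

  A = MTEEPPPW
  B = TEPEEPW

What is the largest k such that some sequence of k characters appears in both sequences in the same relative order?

5

Match T (A #2, B #1); then E (A #3, B #4); then E (A #4, B #5); then P (A #7, B #6); then W (A #8, B #7) — 5 characters in the same relative order in both. Since dp[8][7] = 5, nothing longer is possible.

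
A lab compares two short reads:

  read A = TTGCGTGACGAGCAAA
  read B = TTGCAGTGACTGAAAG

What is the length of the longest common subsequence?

Match T [1,1], T [2,2], G [3,3], C [4,4], G [5,6], T [6,7], G [7,8], A [8,9], C [9,10], G [10,12], A [11,13], A [14,14], A [15,15] — 13 bases in the same relative order in both, and the DP table's final entry dp[16][16] is also 13, so no common subsequence is longer.

13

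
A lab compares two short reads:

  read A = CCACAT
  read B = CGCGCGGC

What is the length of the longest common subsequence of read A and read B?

One common subsequence of length 3: C at read A[1]=read B[3] → C at read A[2]=read B[5] → C at read A[4]=read B[8]. The LCS DP gives dp[6][8] = 3, so this is optimal.

3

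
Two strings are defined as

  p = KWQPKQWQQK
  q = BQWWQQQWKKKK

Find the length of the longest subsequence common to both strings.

5

Match W (p #2, q #4), Q (p #3, q #6), Q (p #6, q #7), W (p #7, q #8), K (p #10, q #12) — 5 characters in the same relative order in both, and the DP table's final entry dp[10][12] is also 5, so no common subsequence is longer.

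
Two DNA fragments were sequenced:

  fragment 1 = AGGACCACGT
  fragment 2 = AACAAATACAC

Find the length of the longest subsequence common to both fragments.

6

Taking A (fragment 1 #1, fragment 2 #1), A (fragment 1 #4, fragment 2 #2), C (fragment 1 #5, fragment 2 #3), C (fragment 1 #6, fragment 2 #9), A (fragment 1 #7, fragment 2 #10), C (fragment 1 #8, fragment 2 #11) gives a common subsequence of length 6. dp[10][11] = 6 confirms this is the maximum.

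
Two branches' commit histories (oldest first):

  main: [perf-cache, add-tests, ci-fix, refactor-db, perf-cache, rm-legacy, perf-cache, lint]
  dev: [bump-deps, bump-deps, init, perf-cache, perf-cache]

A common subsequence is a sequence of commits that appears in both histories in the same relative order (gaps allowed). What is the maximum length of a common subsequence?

Taking perf-cache [5,4], then perf-cache [7,5] gives a common subsequence of length 2, and the DP table's final entry dp[8][5] is also 2, so no common subsequence is longer.

2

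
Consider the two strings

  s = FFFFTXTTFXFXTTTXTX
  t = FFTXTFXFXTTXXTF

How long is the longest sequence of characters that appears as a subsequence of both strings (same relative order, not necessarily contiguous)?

One common subsequence of length 13: F (s #3, t #1); then F (s #4, t #2); then T (s #5, t #3); then X (s #6, t #4); then T (s #8, t #5); then F (s #9, t #6); then X (s #10, t #7); then F (s #11, t #8); then X (s #12, t #9); then T (s #13, t #10); then T (s #14, t #11); then X (s #16, t #13); then T (s #17, t #14), and the DP table's final entry dp[18][15] is also 13, so no common subsequence is longer.

13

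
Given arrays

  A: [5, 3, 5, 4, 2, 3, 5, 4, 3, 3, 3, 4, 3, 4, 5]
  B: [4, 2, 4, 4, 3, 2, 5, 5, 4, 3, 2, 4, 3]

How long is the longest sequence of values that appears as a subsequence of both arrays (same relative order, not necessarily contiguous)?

Pick 4 (A #4, B #1), 2 (A #5, B #2), 3 (A #6, B #5), 5 (A #7, B #8), 4 (A #8, B #9), 3 (A #9, B #10), 4 (A #12, B #12), 3 (A #13, B #13); all 8 values appear in both, in order, and the DP table's final entry dp[15][13] is also 8, so no common subsequence is longer.

8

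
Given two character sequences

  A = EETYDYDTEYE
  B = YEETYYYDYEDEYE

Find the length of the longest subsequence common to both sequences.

10

Taking E at A[1]=B[2]; then E at A[2]=B[3]; then T at A[3]=B[4]; then Y at A[4]=B[7]; then D at A[5]=B[8]; then Y at A[6]=B[9]; then D at A[7]=B[11]; then E at A[9]=B[12]; then Y at A[10]=B[13]; then E at A[11]=B[14] gives a common subsequence of length 10. The LCS DP gives dp[11][14] = 10, so this is optimal.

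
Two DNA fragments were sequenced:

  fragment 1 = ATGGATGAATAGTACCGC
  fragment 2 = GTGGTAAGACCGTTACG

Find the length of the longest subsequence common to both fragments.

12

Taking T (fragment 1 #2, fragment 2 #2) → G (fragment 1 #3, fragment 2 #3) → G (fragment 1 #4, fragment 2 #4) → T (fragment 1 #6, fragment 2 #5) → A (fragment 1 #8, fragment 2 #6) → A (fragment 1 #9, fragment 2 #7) → A (fragment 1 #11, fragment 2 #9) → G (fragment 1 #12, fragment 2 #12) → T (fragment 1 #13, fragment 2 #14) → A (fragment 1 #14, fragment 2 #15) → C (fragment 1 #16, fragment 2 #16) → G (fragment 1 #17, fragment 2 #17) gives a common subsequence of length 12, and the DP table's final entry dp[18][17] is also 12, so no common subsequence is longer.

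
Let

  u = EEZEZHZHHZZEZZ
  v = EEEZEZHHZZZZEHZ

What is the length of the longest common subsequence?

One common subsequence of length 11: E [1,2]; then E [2,3]; then Z [3,4]; then E [4,5]; then Z [5,6]; then H [6,8]; then Z [7,10]; then Z [10,11]; then Z [11,12]; then E [12,13]; then Z [14,15]. The LCS DP gives dp[14][15] = 11, so this is optimal.

11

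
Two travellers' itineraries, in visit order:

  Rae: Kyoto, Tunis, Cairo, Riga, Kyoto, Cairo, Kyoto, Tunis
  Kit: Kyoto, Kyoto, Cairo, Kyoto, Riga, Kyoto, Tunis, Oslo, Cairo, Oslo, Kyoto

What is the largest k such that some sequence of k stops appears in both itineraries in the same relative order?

Taking Kyoto at Rae[1]=Kit[2]; then Cairo at Rae[3]=Kit[3]; then Riga at Rae[4]=Kit[5]; then Kyoto at Rae[5]=Kit[6]; then Cairo at Rae[6]=Kit[9]; then Kyoto at Rae[7]=Kit[11] gives a common subsequence of length 6. The LCS DP gives dp[8][11] = 6, so this is optimal.

6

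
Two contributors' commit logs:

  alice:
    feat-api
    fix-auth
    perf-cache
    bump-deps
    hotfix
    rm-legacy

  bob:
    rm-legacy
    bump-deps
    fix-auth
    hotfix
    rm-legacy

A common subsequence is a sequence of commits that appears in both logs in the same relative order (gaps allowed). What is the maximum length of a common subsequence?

One common subsequence of length 3: fix-auth [2,3] → hotfix [5,4] → rm-legacy [6,5]. Since dp[6][5] = 3, nothing longer is possible.

3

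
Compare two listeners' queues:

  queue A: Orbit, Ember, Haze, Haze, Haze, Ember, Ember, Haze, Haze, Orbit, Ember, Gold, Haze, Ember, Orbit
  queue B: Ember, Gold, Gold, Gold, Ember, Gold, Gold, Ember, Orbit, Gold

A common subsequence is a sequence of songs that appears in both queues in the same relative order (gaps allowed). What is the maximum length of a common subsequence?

5

Pick Ember (queue A #2, queue B #1), then Ember (queue A #6, queue B #5), then Ember (queue A #7, queue B #8), then Orbit (queue A #10, queue B #9), then Gold (queue A #12, queue B #10); all 5 songs appear in both, in order. The LCS DP gives dp[15][10] = 5, so this is optimal.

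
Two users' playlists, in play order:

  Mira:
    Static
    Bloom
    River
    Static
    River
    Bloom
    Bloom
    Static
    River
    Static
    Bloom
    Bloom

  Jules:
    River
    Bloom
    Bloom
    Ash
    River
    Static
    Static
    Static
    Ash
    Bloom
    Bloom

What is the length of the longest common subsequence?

7

One common subsequence of length 7: Bloom (Mira #2, Jules #3) → River (Mira #3, Jules #5) → Static (Mira #4, Jules #6) → Static (Mira #8, Jules #7) → Static (Mira #10, Jules #8) → Bloom (Mira #11, Jules #10) → Bloom (Mira #12, Jules #11). The LCS DP gives dp[12][11] = 7, so this is optimal.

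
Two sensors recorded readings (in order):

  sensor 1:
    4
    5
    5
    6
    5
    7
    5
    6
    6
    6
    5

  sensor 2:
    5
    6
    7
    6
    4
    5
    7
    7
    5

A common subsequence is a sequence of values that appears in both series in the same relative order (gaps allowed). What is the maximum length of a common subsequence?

5

Match 5 at sensor 1[2]=sensor 2[1], then 6 at sensor 1[4]=sensor 2[4], then 5 at sensor 1[5]=sensor 2[6], then 7 at sensor 1[6]=sensor 2[8], then 5 at sensor 1[11]=sensor 2[9] — 5 values in the same relative order in both. dp[11][9] = 5 confirms this is the maximum.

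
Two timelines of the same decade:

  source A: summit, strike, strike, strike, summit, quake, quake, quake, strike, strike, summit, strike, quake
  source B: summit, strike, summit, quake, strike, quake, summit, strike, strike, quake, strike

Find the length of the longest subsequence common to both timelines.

8

One common subsequence of length 8: summit [1,1] → strike [4,2] → summit [5,3] → quake [6,4] → quake [7,6] → strike [9,8] → strike [10,9] → strike [12,11]. The LCS DP gives dp[13][11] = 8, so this is optimal.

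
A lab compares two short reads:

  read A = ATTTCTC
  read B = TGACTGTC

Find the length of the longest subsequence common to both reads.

Let dp[i][j] be the LCS length of the first i bases of read A and the first j bases of read B. dp[i][j] = dp[i-1][j-1]+1 when the i-th and j-th bases match, else max(dp[i-1][j], dp[i][j-1]).
    ·  T  G  A  C  T  G  T  C
 ·  0  0  0  0  0  0  0  0  0
 A  0  0  0  1  1  1  1  1  1
 T  0  1  1  1  1  2  2  2  2
 T  0  1  1  1  1  2  2  3  3
 T  0  1  1  1  1  2  2  3  3
 C  0  1  1  1  2  2  2  3  4
 T  0  1  1  1  2  3  3  3  4
 C  0  1  1  1  2  3  3  3  4
dp[7][8] = 4. One LCS (by backtracking along matches): ATTC.

4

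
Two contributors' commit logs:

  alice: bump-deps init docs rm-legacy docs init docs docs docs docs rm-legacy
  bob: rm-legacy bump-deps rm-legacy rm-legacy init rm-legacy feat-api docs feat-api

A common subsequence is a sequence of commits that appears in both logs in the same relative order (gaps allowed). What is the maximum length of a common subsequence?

4

Match bump-deps [1,2] → init [2,5] → rm-legacy [4,6] → docs [5,8] — 4 commits in the same relative order in both, and the DP table's final entry dp[11][9] is also 4, so no common subsequence is longer.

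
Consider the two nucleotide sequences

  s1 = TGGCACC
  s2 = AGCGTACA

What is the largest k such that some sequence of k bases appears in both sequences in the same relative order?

4

Let dp[i][j] be the LCS length of the first i bases of s1 and the first j bases of s2. dp[i][j] = dp[i-1][j-1]+1 when the i-th and j-th bases match, else max(dp[i-1][j], dp[i][j-1]).
    ·  A  G  C  G  T  A  C  A
 ·  0  0  0  0  0  0  0  0  0
 T  0  0  0  0  0  1  1  1  1
 G  0  0  1  1  1  1  1  1  1
 G  0  0  1  1  2  2  2  2  2
 C  0  0  1  2  2  2  2  3  3
 A  0  1  1  2  2  2  3  3  4
 C  0  1  1  2  2  2  3  4  4
 C  0  1  1  2  2  2  3  4  4
dp[7][8] = 4. One LCS (by backtracking along matches): GGCA.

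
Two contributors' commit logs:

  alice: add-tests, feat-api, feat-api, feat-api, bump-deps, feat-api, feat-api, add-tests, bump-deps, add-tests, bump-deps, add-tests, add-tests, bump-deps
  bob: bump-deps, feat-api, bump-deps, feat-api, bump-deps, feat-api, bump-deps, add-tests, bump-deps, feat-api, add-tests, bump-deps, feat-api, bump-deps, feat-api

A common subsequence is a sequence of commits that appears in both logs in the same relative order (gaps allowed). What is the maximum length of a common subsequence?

9

Taking feat-api [2,2]; then feat-api [3,4]; then feat-api [4,6]; then bump-deps [5,7]; then add-tests [8,8]; then bump-deps [9,9]; then add-tests [10,11]; then bump-deps [11,12]; then bump-deps [14,14] gives a common subsequence of length 9. dp[14][15] = 9 confirms this is the maximum.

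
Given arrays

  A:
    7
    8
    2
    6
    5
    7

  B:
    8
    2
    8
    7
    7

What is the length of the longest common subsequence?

3

Let dp[i][j] be the LCS length of the first i values of A and the first j values of B. dp[i][j] = dp[i-1][j-1]+1 when the i-th and j-th values match, else max(dp[i-1][j], dp[i][j-1]).
    ·  8  2  8  7  7
 ·  0  0  0  0  0  0
 7  0  0  0  0  1  1
 8  0  1  1  1  1  1
 2  0  1  2  2  2  2
 6  0  1  2  2  2  2
 5  0  1  2  2  2  2
 7  0  1  2  2  3  3
dp[6][5] = 3. One LCS (by backtracking along matches): 8, 2, 7.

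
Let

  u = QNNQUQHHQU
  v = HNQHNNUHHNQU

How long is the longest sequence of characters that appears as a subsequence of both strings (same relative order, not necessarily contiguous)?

8

Pick Q at u[1]=v[3], then N at u[2]=v[5], then N at u[3]=v[6], then U at u[5]=v[7], then H at u[7]=v[8], then H at u[8]=v[9], then Q at u[9]=v[11], then U at u[10]=v[12]; all 8 characters appear in both, in order, and the DP table's final entry dp[10][12] is also 8, so no common subsequence is longer.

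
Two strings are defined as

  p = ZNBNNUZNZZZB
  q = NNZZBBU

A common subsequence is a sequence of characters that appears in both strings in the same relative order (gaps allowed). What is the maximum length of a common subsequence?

Let dp[i][j] be the LCS length of the first i characters of p and the first j characters of q. dp[i][j] = dp[i-1][j-1]+1 when the i-th and j-th characters match, else max(dp[i-1][j], dp[i][j-1]).
    ·  N  N  Z  Z  B  B  U
 ·  0  0  0  0  0  0  0  0
 Z  0  0  0  1  1  1  1  1
 N  0  1  1  1  1  1  1  1
 B  0  1  1  1  1  2  2  2
 N  0  1  2  2  2  2  2  2
 N  0  1  2  2  2  2  2  2
 U  0  1  2  2  2  2  2  3
 Z  0  1  2  3  3  3  3  3
 N  0  1  2  3  3  3  3  3
 Z  0  1  2  3  4  4  4  4
 Z  0  1  2  3  4  4  4  4
 Z  0  1  2  3  4  4  4  4
 B  0  1  2  3  4  5  5  5
dp[12][7] = 5. One LCS (by backtracking along matches): NNZZB.

5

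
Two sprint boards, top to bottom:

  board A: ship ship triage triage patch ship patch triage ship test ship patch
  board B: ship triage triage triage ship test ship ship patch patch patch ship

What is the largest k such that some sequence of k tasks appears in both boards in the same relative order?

Match ship at board A[2]=board B[1], triage at board A[3]=board B[2], triage at board A[4]=board B[3], triage at board A[8]=board B[4], ship at board A[9]=board B[5], test at board A[10]=board B[6], ship at board A[11]=board B[8], patch at board A[12]=board B[11] — 8 tasks in the same relative order in both. Since dp[12][12] = 8, nothing longer is possible.

8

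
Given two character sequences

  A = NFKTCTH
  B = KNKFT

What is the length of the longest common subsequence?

3

Pick N at A[1]=B[2], then F at A[2]=B[4], then T at A[6]=B[5]; all 3 characters appear in both, in order, and the DP table's final entry dp[7][5] is also 3, so no common subsequence is longer.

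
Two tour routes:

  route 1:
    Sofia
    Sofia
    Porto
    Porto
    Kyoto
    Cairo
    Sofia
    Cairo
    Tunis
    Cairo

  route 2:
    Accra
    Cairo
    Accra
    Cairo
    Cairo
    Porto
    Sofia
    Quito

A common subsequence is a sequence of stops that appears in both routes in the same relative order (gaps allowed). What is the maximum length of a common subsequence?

One common subsequence of length 3: Cairo (route 1 #6, route 2 #2) → Cairo (route 1 #8, route 2 #4) → Cairo (route 1 #10, route 2 #5). The LCS DP gives dp[10][8] = 3, so this is optimal.

3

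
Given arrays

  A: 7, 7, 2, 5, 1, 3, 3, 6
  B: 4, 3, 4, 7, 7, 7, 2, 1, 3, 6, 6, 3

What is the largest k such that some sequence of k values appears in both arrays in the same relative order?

6

Pick 7 [1,5]; then 7 [2,6]; then 2 [3,7]; then 1 [5,8]; then 3 [6,9]; then 3 [7,12]; all 6 values appear in both, in order. Since dp[8][12] = 6, nothing longer is possible.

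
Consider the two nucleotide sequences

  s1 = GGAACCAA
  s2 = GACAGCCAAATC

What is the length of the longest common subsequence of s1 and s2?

Let dp[i][j] be the LCS length of the first i bases of s1 and the first j bases of s2. dp[i][j] = dp[i-1][j-1]+1 when the i-th and j-th bases match, else max(dp[i-1][j], dp[i][j-1]).
    ·  G  A  C  A  G  C  C  A  A  A  T  C
 ·  0  0  0  0  0  0  0  0  0  0  0  0  0
 G  0  1  1  1  1  1  1  1  1  1  1  1  1
 G  0  1  1  1  1  2  2  2  2  2  2  2  2
 A  0  1  2  2  2  2  2  2  3  3  3  3  3
 A  0  1  2  2  3  3  3  3  3  4  4  4  4
 C  0  1  2  3  3  3  4  4  4  4  4  4  5
 C  0  1  2  3  3  3  4  5  5  5  5  5  5
 A  0  1  2  3  4  4  4  5  6  6  6  6  6
 A  0  1  2  3  4  4  4  5  6  7  7  7  7
dp[8][12] = 7. One LCS (by backtracking along matches): GAACCAA.

7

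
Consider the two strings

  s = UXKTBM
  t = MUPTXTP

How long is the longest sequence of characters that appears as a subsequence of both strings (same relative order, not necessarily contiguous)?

3

One common subsequence of length 3: U at s[1]=t[2], then X at s[2]=t[5], then T at s[4]=t[6]. dp[6][7] = 3 confirms this is the maximum.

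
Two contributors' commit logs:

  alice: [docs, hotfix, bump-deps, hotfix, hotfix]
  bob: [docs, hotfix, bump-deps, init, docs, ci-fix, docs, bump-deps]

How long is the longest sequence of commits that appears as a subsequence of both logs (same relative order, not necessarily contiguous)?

3

One common subsequence of length 3: docs [1,1], then hotfix [2,2], then bump-deps [3,8], and the DP table's final entry dp[5][8] is also 3, so no common subsequence is longer.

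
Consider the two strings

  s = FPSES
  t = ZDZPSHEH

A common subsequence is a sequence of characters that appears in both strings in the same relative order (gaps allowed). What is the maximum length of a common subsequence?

3

Match P (s #2, t #4), then S (s #3, t #5), then E (s #4, t #7) — 3 characters in the same relative order in both. The LCS DP gives dp[5][8] = 3, so this is optimal.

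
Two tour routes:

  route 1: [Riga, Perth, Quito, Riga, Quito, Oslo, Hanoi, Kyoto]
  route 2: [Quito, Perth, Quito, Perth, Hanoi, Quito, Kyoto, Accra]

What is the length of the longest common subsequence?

Pick Perth (route 1 #2, route 2 #2), then Quito (route 1 #3, route 2 #3), then Quito (route 1 #5, route 2 #6), then Kyoto (route 1 #8, route 2 #7); all 4 stops appear in both, in order, and the DP table's final entry dp[8][8] is also 4, so no common subsequence is longer.

4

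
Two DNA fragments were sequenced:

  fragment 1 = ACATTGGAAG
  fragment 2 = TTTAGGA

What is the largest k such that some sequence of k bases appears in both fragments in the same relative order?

Taking T [4,2] → T [5,3] → G [6,5] → G [7,6] → A [9,7] gives a common subsequence of length 5. The LCS DP gives dp[10][7] = 5, so this is optimal.

5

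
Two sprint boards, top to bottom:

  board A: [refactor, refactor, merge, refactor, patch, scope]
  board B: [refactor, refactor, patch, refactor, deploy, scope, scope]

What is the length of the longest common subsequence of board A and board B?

Pick refactor at board A[1]=board B[1]; then refactor at board A[2]=board B[2]; then refactor at board A[4]=board B[4]; then scope at board A[6]=board B[7]; all 4 tasks appear in both, in order. Since dp[6][7] = 4, nothing longer is possible.

4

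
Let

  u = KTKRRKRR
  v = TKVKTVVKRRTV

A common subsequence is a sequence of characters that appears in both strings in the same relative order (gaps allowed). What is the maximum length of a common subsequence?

5

Let dp[i][j] be the LCS length of the first i characters of u and the first j characters of v. dp[i][j] = dp[i-1][j-1]+1 when the i-th and j-th characters match, else max(dp[i-1][j], dp[i][j-1]).
    ·  T  K  V  K  T  V  V  K  R  R  T  V
 ·  0  0  0  0  0  0  0  0  0  0  0  0  0
 K  0  0  1  1  1  1  1  1  1  1  1  1  1
 T  0  1  1  1  1  2  2  2  2  2  2  2  2
 K  0  1  2  2  2  2  2  2  3  3  3  3  3
 R  0  1  2  2  2  2  2  2  3  4  4  4  4
 R  0  1  2  2  2  2  2  2  3  4  5  5  5
 K  0  1  2  2  3  3  3  3  3  4  5  5  5
 R  0  1  2  2  3  3  3  3  3  4  5  5  5
 R  0  1  2  2  3  3  3  3  3  4  5  5  5
dp[8][12] = 5. One LCS (by backtracking along matches): KTKRR.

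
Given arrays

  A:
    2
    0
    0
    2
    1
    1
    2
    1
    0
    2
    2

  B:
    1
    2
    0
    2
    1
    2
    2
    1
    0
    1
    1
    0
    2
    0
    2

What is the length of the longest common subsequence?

9

One common subsequence of length 9: 2 (A #1, B #2) → 0 (A #2, B #3) → 2 (A #4, B #7) → 1 (A #5, B #8) → 1 (A #6, B #10) → 1 (A #8, B #11) → 0 (A #9, B #12) → 2 (A #10, B #13) → 2 (A #11, B #15). The LCS DP gives dp[11][15] = 9, so this is optimal.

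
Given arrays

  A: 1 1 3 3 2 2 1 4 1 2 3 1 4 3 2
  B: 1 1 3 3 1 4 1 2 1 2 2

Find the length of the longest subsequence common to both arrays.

Taking 1 (A #1, B #1), then 1 (A #2, B #2), then 3 (A #3, B #3), then 3 (A #4, B #4), then 1 (A #7, B #5), then 4 (A #8, B #6), then 1 (A #9, B #7), then 2 (A #10, B #8), then 1 (A #12, B #9), then 2 (A #15, B #11) gives a common subsequence of length 10, and the DP table's final entry dp[15][11] is also 10, so no common subsequence is longer.

10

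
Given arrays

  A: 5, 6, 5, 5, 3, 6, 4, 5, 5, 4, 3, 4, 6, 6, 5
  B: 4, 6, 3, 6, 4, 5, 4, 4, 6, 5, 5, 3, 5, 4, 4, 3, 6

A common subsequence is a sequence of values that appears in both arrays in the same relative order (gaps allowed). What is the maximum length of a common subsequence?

9

Match 5 (A #1, B #6); then 6 (A #2, B #9); then 5 (A #3, B #10); then 5 (A #4, B #11); then 3 (A #5, B #12); then 4 (A #7, B #14); then 4 (A #10, B #15); then 3 (A #11, B #16); then 6 (A #14, B #17) — 9 values in the same relative order in both. The LCS DP gives dp[15][17] = 9, so this is optimal.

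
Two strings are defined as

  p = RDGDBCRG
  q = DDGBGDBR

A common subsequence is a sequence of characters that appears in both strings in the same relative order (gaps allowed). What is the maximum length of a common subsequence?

Match D [2,2], G [3,5], D [4,6], B [5,7], R [7,8] — 5 characters in the same relative order in both. The LCS DP gives dp[8][8] = 5, so this is optimal.

5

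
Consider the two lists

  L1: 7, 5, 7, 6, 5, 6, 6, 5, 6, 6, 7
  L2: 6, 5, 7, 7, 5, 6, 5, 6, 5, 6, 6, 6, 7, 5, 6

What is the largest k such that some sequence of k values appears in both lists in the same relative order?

9

Pick 7 at L1[1]=L2[4]; then 5 at L1[2]=L2[5]; then 6 at L1[4]=L2[6]; then 5 at L1[5]=L2[7]; then 6 at L1[6]=L2[8]; then 6 at L1[7]=L2[10]; then 6 at L1[9]=L2[11]; then 6 at L1[10]=L2[12]; then 7 at L1[11]=L2[13]; all 9 values appear in both, in order. The LCS DP gives dp[11][15] = 9, so this is optimal.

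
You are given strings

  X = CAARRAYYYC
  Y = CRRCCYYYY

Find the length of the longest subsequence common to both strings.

Match C at X[1]=Y[1]; then R at X[4]=Y[2]; then R at X[5]=Y[3]; then Y at X[7]=Y[7]; then Y at X[8]=Y[8]; then Y at X[9]=Y[9] — 6 characters in the same relative order in both. The LCS DP gives dp[10][9] = 6, so this is optimal.

6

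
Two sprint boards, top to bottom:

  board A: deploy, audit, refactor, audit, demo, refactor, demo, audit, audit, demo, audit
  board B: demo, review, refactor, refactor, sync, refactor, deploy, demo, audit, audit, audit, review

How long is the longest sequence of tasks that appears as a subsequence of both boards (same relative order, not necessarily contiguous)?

One common subsequence of length 6: refactor at board A[3]=board B[4], then refactor at board A[6]=board B[6], then demo at board A[7]=board B[8], then audit at board A[8]=board B[9], then audit at board A[9]=board B[10], then audit at board A[11]=board B[11]. The LCS DP gives dp[11][12] = 6, so this is optimal.

6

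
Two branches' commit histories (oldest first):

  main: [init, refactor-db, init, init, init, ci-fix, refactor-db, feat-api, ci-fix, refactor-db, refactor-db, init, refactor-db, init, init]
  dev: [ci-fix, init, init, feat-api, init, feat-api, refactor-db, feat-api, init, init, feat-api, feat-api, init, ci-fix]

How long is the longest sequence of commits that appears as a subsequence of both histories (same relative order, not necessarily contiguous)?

8

Pick init (main #1, dev #2) → init (main #3, dev #3) → init (main #4, dev #5) → refactor-db (main #7, dev #7) → feat-api (main #8, dev #8) → init (main #12, dev #9) → init (main #14, dev #10) → init (main #15, dev #13); all 8 commits appear in both, in order. Since dp[15][14] = 8, nothing longer is possible.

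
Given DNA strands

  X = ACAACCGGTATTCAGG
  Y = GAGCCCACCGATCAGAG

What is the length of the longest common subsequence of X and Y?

Pick A at X[1]=Y[2], then C at X[2]=Y[6], then A at X[4]=Y[7], then C at X[5]=Y[8], then C at X[6]=Y[9], then G at X[8]=Y[10], then A at X[10]=Y[11], then T at X[12]=Y[12], then C at X[13]=Y[13], then A at X[14]=Y[14], then G at X[15]=Y[15], then G at X[16]=Y[17]; all 12 bases appear in both, in order. The LCS DP gives dp[16][17] = 12, so this is optimal.

12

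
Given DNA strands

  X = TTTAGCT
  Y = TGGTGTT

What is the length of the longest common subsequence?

One common subsequence of length 4: T (X #1, Y #1) → T (X #2, Y #4) → T (X #3, Y #6) → T (X #7, Y #7). Since dp[7][7] = 4, nothing longer is possible.

4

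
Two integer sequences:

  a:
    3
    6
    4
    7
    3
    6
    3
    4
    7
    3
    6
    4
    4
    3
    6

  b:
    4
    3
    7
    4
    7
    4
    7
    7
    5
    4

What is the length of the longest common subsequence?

One common subsequence of length 6: 3 [1,2]; then 4 [3,4]; then 7 [4,5]; then 4 [8,6]; then 7 [9,8]; then 4 [13,10], and the DP table's final entry dp[15][10] is also 6, so no common subsequence is longer.

6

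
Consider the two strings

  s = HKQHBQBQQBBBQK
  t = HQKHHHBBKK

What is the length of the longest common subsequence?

6

Let dp[i][j] be the LCS length of the first i characters of s and the first j characters of t. dp[i][j] = dp[i-1][j-1]+1 when the i-th and j-th characters match, else max(dp[i-1][j], dp[i][j-1]).
    ·  H  Q  K  H  H  H  B  B  K  K
 ·  0  0  0  0  0  0  0  0  0  0  0
 H  0  1  1  1  1  1  1  1  1  1  1
 K  0  1  1  2  2  2  2  2  2  2  2
 Q  0  1  2  2  2  2  2  2  2  2  2
 H  0  1  2  2  3  3  3  3  3  3  3
 B  0  1  2  2  3  3  3  4  4  4  4
 Q  0  1  2  2  3  3  3  4  4  4  4
 B  0  1  2  2  3  3  3  4  5  5  5
 Q  0  1  2  2  3  3  3  4  5  5  5
 Q  0  1  2  2  3  3  3  4  5  5  5
 B  0  1  2  2  3  3  3  4  5  5  5
 B  0  1  2  2  3  3  3  4  5  5  5
 B  0  1  2  2  3  3  3  4  5  5  5
 Q  0  1  2  2  3  3  3  4  5  5  5
 K  0  1  2  3  3  3  3  4  5  6  6
dp[14][10] = 6. One LCS (by backtracking along matches): HKHBBK.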